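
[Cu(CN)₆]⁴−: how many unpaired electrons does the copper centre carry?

Summing ligand charges against the −4 overall charge gives an oxidation state of +2 for copper.
Cu sits in group 11, so the d-electron count is 11 − 2 = 9.
In an octahedral field the d⁹ configuration is t₂g⁶e_g³ (only one arrangement possible), giving 1 unpaired electron.

1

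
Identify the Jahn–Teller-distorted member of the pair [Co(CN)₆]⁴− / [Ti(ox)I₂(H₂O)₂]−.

[Co(CN)₆]⁴−

[Co(CN)₆]⁴−: Ligand charges: each cyanide is −1. With an overall charge of −4 the cobalt centre must be in the +2 oxidation state. Co sits in group 9, so the d-electron count is 9 − 2 = 7. Cyanide is a strong-field ligand (high in the spectrochemical series) for a first-row metal, so the complex is low-spin. The t₂g⁶e_g¹ (low-spin) configuration has an unevenly filled e_g set; the Jahn–Teller theorem predicts a tetragonal distortion (typically axial elongation) to lift the degeneracy.
[Ti(ox)I₂(H₂O)₂]−: Each oxalate is −2; each iodide is −1; water is neutral; balancing the −1 overall charge requires Ti(III). Ti sits in group 4, so the d-electron count is 4 − 3 = 1. The d¹ configuration leaves the e_g set evenly filled (or empty) — no strong Jahn–Teller driving force.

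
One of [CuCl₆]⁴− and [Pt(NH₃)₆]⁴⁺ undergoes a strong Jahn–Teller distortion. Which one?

[CuCl₆]⁴−

[CuCl₆]⁴−: Summing ligand charges against the −4 overall charge gives an oxidation state of +2 for copper. Cu sits in group 11, so the d-electron count is 11 − 2 = 9. The t₂g⁶e_g³ configuration has an unevenly filled e_g set; the Jahn–Teller theorem predicts a tetragonal distortion (typically axial elongation) to lift the degeneracy.
[Pt(NH₃)₆]⁴⁺: Summing ligand charges against the +4 overall charge gives an oxidation state of +4 for platinum. Pt sits in group 10, so the d-electron count is 10 − 4 = 6. A 5d ion has a large Δₒ and is invariably low-spin. The d⁶ configuration leaves the e_g set evenly filled (or empty) — no strong Jahn–Teller driving force.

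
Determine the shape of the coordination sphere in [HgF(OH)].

Summing ligand charges against the 0 overall charge gives an oxidation state of +2 for mercury.
Group 12 minus oxidation state 2 gives a d¹⁰ configuration.
With 2 monodentate ligands the coordination number is 2.
A d¹⁰ ion with only two ligands adopts a linear arrangement (sp hybridisation; no CFSE preference).

linear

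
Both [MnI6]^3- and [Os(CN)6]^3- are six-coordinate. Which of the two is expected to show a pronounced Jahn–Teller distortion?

[MnI6]^3-

[MnI6]^3-: Summing ligand charges against the −3 overall charge gives an oxidation state of +3 for manganese. Mn sits in group 7, so the d-electron count is 7 − 3 = 4. Iodide is a weak-field ligand for a first-row metal, so the complex is high-spin. The t₂g³e_g¹ (high-spin) configuration has an unevenly filled e_g set; the Jahn–Teller theorem predicts a tetragonal distortion (typically axial elongation) to lift the degeneracy.
[Os(CN)6]^3-: Summing ligand charges against the −3 overall charge gives an oxidation state of +3 for osmium. Osmium is a group-8 element; Os(III) is therefore d⁵. A 5d ion has a large Δₒ and is invariably low-spin. The d⁵ configuration leaves the e_g set evenly filled (or empty) — no strong Jahn–Teller driving force.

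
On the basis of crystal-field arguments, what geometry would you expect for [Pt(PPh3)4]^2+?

Ligand charges: triphenylphosphine is neutral. With an overall charge of +2 the platinum centre must be in the +2 oxidation state.
Platinum is a group-10 element; Pt(II) is therefore d⁸.
With 4 monodentate ligands the coordination number is 4.
A 5d d⁸ ion has a large crystal-field splitting; square planar leaves the high-energy d_{x²−y²} orbital empty and maximises CFSE.

square planar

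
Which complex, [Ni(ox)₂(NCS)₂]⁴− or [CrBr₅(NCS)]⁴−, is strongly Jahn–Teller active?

[Ni(ox)₂(NCS)₂]⁴−: Ligand charges: each oxalate is −2; each isothiocyanate is −1. With an overall charge of −4 the nickel centre must be in the +2 oxidation state. Nickel is a group-10 element; Ni(II) is therefore d⁸. The d⁸ configuration leaves the e_g set evenly filled (or empty) — no strong Jahn–Teller driving force.
[CrBr₅(NCS)]⁴−: Each bromide is −1; each isothiocyanate is −1; balancing the −4 overall charge requires Cr(II). Group 6 minus oxidation state 2 gives a d⁴ configuration. Bromide and isothiocyanate are weak-field ligands for a first-row metal, so the complex is high-spin. The t₂g³e_g¹ (high-spin) configuration has an unevenly filled e_g set; the Jahn–Teller theorem predicts a tetragonal distortion (typically axial elongation) to lift the degeneracy.

[CrBr₅(NCS)]⁴−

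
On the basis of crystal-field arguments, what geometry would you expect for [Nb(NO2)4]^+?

Each nitro (N-bound nitrite) is −1; balancing the +1 overall charge requires Nb(V).
Nb sits in group 5, so the d-electron count is 5 − 5 = 0.
With 4 monodentate ligands the coordination number is 4.
A d⁰ ion has no crystal-field stabilisation preference between square planar and tetrahedral, so four ligands adopt the sterically favoured tetrahedral geometry.

tetrahedral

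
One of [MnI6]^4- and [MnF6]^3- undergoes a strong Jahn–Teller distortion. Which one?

[MnI6]^4-: Summing ligand charges against the −4 overall charge gives an oxidation state of +2 for manganese. Mn sits in group 7, so the d-electron count is 7 − 2 = 5. Iodide is a weak-field ligand for a first-row metal, so the complex is high-spin. The d⁵ configuration leaves the e_g set evenly filled (or empty) — no strong Jahn–Teller driving force.
[MnF6]^3-: Summing ligand charges against the −3 overall charge gives an oxidation state of +3 for manganese. Mn sits in group 7, so the d-electron count is 7 − 3 = 4. Fluoride is a weak-field ligand for a first-row metal, so the complex is high-spin. The t₂g³e_g¹ (high-spin) configuration has an unevenly filled e_g set; the Jahn–Teller theorem predicts a tetragonal distortion (typically axial elongation) to lift the degeneracy.

[MnF6]^3-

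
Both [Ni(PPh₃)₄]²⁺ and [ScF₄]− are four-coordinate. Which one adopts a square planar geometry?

For [Ni(PPh₃)₄]²⁺: Triphenylphosphine is neutral; balancing the +2 overall charge requires Ni(II). Group 10 minus oxidation state 2 gives a d⁸ configuration. Triphenylphosphine is a strong-field ligand (high in the spectrochemical series). A 3d d⁸ ion with strong-field ligands gains enough CFSE to favour square planar over tetrahedral. → square planar.
For [ScF₄]−: Ligand charges: each fluoride is −1. With an overall charge of −1 the scandium centre must be in the +3 oxidation state. Group 3 minus oxidation state 3 gives a d⁰ configuration. A d⁰ ion has no crystal-field stabilisation preference between square planar and tetrahedral, so four ligands adopt the sterically favoured tetrahedral geometry. → tetrahedral.

[Ni(PPh₃)₄]²⁺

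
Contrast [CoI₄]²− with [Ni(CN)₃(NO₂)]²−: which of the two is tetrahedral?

[CoI₄]²−

For [CoI₄]²−: Summing ligand charges against the −2 overall charge gives an oxidation state of +2 for cobalt. Co sits in group 9, so the d-electron count is 9 − 2 = 7. For a high-spin 3d d⁷ ion with weak-field ligands the small Δₜ gives little square-planar CFSE advantage, so four ligands adopt the sterically favoured tetrahedral geometry. → tetrahedral.
For [Ni(CN)₃(NO₂)]²−: Each cyanide is −1; each nitro (N-bound nitrite) is −1; balancing the −2 overall charge requires Ni(II). Ni sits in group 10, so the d-electron count is 10 − 2 = 8. Cyanide and nitro (N-bound nitrite) are strong-field ligands (high in the spectrochemical series). A 3d d⁸ ion with strong-field ligands gains enough CFSE to favour square planar over tetrahedral. → square planar.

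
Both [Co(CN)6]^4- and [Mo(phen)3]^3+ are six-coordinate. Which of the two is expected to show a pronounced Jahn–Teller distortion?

[Co(CN)6]^4-

[Co(CN)6]^4-: Each cyanide is −1; balancing the −4 overall charge requires Co(II). Cobalt is a group-9 element; Co(II) is therefore d⁷. Cyanide is a strong-field ligand (high in the spectrochemical series) for a first-row metal, so the complex is low-spin. The t₂g⁶e_g¹ (low-spin) configuration has an unevenly filled e_g set; the Jahn–Teller theorem predicts a tetragonal distortion (typically axial elongation) to lift the degeneracy.
[Mo(phen)3]^3+: 1,10-phenanthroline is neutral; balancing the +3 overall charge requires Mo(III). Molybdenum is a group-6 element; Mo(III) is therefore d³. The d³ configuration leaves the e_g set evenly filled (or empty) — no strong Jahn–Teller driving force.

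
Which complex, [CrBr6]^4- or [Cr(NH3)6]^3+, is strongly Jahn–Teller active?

[CrBr6]^4-

[CrBr6]^4-: Ligand charges: each bromide is −1. With an overall charge of −4 the chromium centre must be in the +2 oxidation state. Group 6 minus oxidation state 2 gives a d⁴ configuration. Bromide is a weak-field ligand for a first-row metal, so the complex is high-spin. The t₂g³e_g¹ (high-spin) configuration has an unevenly filled e_g set; the Jahn–Teller theorem predicts a tetragonal distortion (typically axial elongation) to lift the degeneracy.
[Cr(NH3)6]^3+: Ammonia is neutral; balancing the +3 overall charge requires Cr(III). Group 6 minus oxidation state 3 gives a d³ configuration. The d³ configuration leaves the e_g set evenly filled (or empty) — no strong Jahn–Teller driving force.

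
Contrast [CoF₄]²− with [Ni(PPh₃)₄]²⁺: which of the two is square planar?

[Ni(PPh₃)₄]²⁺

For [CoF₄]²−: Each fluoride is −1; balancing the −2 overall charge requires Co(II). Group 9 minus oxidation state 2 gives a d⁷ configuration. For a high-spin 3d d⁷ ion with weak-field ligands the small Δₜ gives little square-planar CFSE advantage, so four ligands adopt the sterically favoured tetrahedral geometry. → tetrahedral.
For [Ni(PPh₃)₄]²⁺: Summing ligand charges against the +2 overall charge gives an oxidation state of +2 for nickel. Nickel is a group-10 element; Ni(II) is therefore d⁸. Triphenylphosphine is a strong-field ligand (high in the spectrochemical series). A 3d d⁸ ion with strong-field ligands gains enough CFSE to favour square planar over tetrahedral. → square planar.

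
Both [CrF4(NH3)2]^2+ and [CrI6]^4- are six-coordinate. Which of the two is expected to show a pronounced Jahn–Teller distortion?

[CrI6]^4-

[CrF4(NH3)2]^2+: Summing ligand charges against the +2 overall charge gives an oxidation state of +6 for chromium. Cr sits in group 6, so the d-electron count is 6 − 6 = 0. The d⁰ configuration leaves the e_g set evenly filled (or empty) — no strong Jahn–Teller driving force.
[CrI6]^4-: Ligand charges: each iodide is −1. With an overall charge of −4 the chromium centre must be in the +2 oxidation state. Group 6 minus oxidation state 2 gives a d⁴ configuration. Iodide is a weak-field ligand for a first-row metal, so the complex is high-spin. The t₂g³e_g¹ (high-spin) configuration has an unevenly filled e_g set; the Jahn–Teller theorem predicts a tetragonal distortion (typically axial elongation) to lift the degeneracy.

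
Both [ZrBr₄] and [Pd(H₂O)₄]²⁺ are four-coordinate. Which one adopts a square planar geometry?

For [ZrBr₄]: Each bromide is −1; balancing the 0 overall charge requires Zr(IV). Zirconium is a group-4 element; Zr(IV) is therefore d⁰. A d⁰ ion has no crystal-field stabilisation preference between square planar and tetrahedral, so four ligands adopt the sterically favoured tetrahedral geometry. → tetrahedral.
For [Pd(H₂O)₄]²⁺: Water is neutral; balancing the +2 overall charge requires Pd(II). Group 10 minus oxidation state 2 gives a d⁸ configuration. A 4d d⁸ ion has a large crystal-field splitting; square planar leaves the high-energy d_{x²−y²} orbital empty and maximises CFSE. → square planar.

[Pd(H₂O)₄]²⁺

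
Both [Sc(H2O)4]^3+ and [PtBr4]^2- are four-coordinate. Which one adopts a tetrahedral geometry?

[Sc(H2O)4]^3+

For [Sc(H2O)4]^3+: Water is neutral; balancing the +3 overall charge requires Sc(III). Sc sits in group 3, so the d-electron count is 3 − 3 = 0. A d⁰ ion has no crystal-field stabilisation preference between square planar and tetrahedral, so four ligands adopt the sterically favoured tetrahedral geometry. → tetrahedral.
For [PtBr4]^2-: Ligand charges: each bromide is −1. With an overall charge of −2 the platinum centre must be in the +2 oxidation state. Platinum is a group-10 element; Pt(II) is therefore d⁸. A 5d d⁸ ion has a large crystal-field splitting; square planar leaves the high-energy d_{x²−y²} orbital empty and maximises CFSE. → square planar.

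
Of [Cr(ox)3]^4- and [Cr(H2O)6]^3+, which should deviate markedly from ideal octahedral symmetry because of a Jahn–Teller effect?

[Cr(ox)3]^4-: Summing ligand charges against the −4 overall charge gives an oxidation state of +2 for chromium. Group 6 minus oxidation state 2 gives a d⁴ configuration. Oxalate is a weak-field ligand for a first-row metal, so the complex is high-spin. The t₂g³e_g¹ (high-spin) configuration has an unevenly filled e_g set; the Jahn–Teller theorem predicts a tetragonal distortion (typically axial elongation) to lift the degeneracy.
[Cr(H2O)6]^3+: Water is neutral; balancing the +3 overall charge requires Cr(III). Chromium is a group-6 element; Cr(III) is therefore d³. The d³ configuration leaves the e_g set evenly filled (or empty) — no strong Jahn–Teller driving force.

[Cr(ox)3]^4-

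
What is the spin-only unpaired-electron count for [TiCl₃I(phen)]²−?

Each chloride is −1; each iodide is −1; 1,10-phenanthroline is neutral; balancing the −2 overall charge requires Ti(II).
Group 4 minus oxidation state 2 gives a d² configuration.
Counting donor atoms: 3×chloride (monodentate) → 3 donors; 1×iodide (monodentate) → 1 donor; 1×1,10-phenanthroline (bidentate) → 2 donors. Coordination number = 6.
In an octahedral field the d² configuration is t₂g²e_g⁰ (only one arrangement possible), giving 2 unpaired electrons.

2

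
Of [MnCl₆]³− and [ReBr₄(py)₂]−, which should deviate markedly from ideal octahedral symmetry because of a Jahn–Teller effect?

[MnCl₆]³−: Ligand charges: each chloride is −1. With an overall charge of −3 the manganese centre must be in the +3 oxidation state. Manganese is a group-7 element; Mn(III) is therefore d⁴. Chloride is a weak-field ligand for a first-row metal, so the complex is high-spin. The t₂g³e_g¹ (high-spin) configuration has an unevenly filled e_g set; the Jahn–Teller theorem predicts a tetragonal distortion (typically axial elongation) to lift the degeneracy.
[ReBr₄(py)₂]−: Ligand charges: each bromide is −1; pyridine is neutral. With an overall charge of −1 the rhenium centre must be in the +3 oxidation state. Re sits in group 7, so the d-electron count is 7 − 3 = 4. A 5d ion has a large Δₒ and is invariably low-spin. The d⁴ configuration leaves the e_g set evenly filled (or empty) — no strong Jahn–Teller driving force.

[MnCl₆]³−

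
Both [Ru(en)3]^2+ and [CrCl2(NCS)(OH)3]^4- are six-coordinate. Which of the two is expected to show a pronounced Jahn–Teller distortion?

[Ru(en)3]^2+: Ethylenediamine is neutral; balancing the +2 overall charge requires Ru(II). Group 8 minus oxidation state 2 gives a d⁶ configuration. A 4d ion has a large Δₒ and is invariably low-spin. The d⁶ configuration leaves the e_g set evenly filled (or empty) — no strong Jahn–Teller driving force.
[CrCl2(NCS)(OH)3]^4-: Summing ligand charges against the −4 overall charge gives an oxidation state of +2 for chromium. Group 6 minus oxidation state 2 gives a d⁴ configuration. Chloride, hydroxide, and isothiocyanate are weak-field ligands for a first-row metal, so the complex is high-spin. The t₂g³e_g¹ (high-spin) configuration has an unevenly filled e_g set; the Jahn–Teller theorem predicts a tetragonal distortion (typically axial elongation) to lift the degeneracy.

[CrCl2(NCS)(OH)3]^4-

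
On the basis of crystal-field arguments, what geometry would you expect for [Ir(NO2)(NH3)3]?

Ligand charges: each nitro (N-bound nitrite) is −1; ammonia is neutral. With an overall charge of 0 the iridium centre must be in the +1 oxidation state.
Iridium is a group-9 element; Ir(I) is therefore d⁸.
With 4 monodentate ligands the coordination number is 4.
A 5d d⁸ ion has a large crystal-field splitting; square planar leaves the high-energy d_{x²−y²} orbital empty and maximises CFSE.

square planar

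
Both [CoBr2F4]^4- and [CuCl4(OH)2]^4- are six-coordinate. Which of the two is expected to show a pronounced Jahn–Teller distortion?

[CoBr2F4]^4-: Ligand charges: each bromide is −1; each fluoride is −1. With an overall charge of −4 the cobalt centre must be in the +2 oxidation state. Co sits in group 9, so the d-electron count is 9 − 2 = 7. Bromide and fluoride are weak-field ligands for a first-row metal, so the complex is high-spin. The d⁷ configuration leaves the e_g set evenly filled (or empty) — no strong Jahn–Teller driving force.
[CuCl4(OH)2]^4-: Summing ligand charges against the −4 overall charge gives an oxidation state of +2 for copper. Cu sits in group 11, so the d-electron count is 11 − 2 = 9. The t₂g⁶e_g³ configuration has an unevenly filled e_g set; the Jahn–Teller theorem predicts a tetragonal distortion (typically axial elongation) to lift the degeneracy.

[CuCl4(OH)2]^4-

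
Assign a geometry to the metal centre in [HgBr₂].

linear

Each bromide is −1; balancing the 0 overall charge requires Hg(II).
Mercury is a group-12 element; Hg(II) is therefore d¹⁰.
Coordination number: 2.
A d¹⁰ ion with only two ligands adopts a linear arrangement (sp hybridisation; no CFSE preference).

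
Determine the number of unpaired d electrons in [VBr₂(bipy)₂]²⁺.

1 unpaired electron

Summing ligand charges against the +2 overall charge gives an oxidation state of +4 for vanadium.
V sits in group 5, so the d-electron count is 5 − 4 = 1.
Counting donor atoms: 2×bromide (monodentate) → 2 donors; 2×2,2′-bipyridine (bidentate) → 4 donors. Coordination number = 6.
In an octahedral field the d¹ configuration is t₂g¹e_g⁰ (only one arrangement possible), giving 1 unpaired electron.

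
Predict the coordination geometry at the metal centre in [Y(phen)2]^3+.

Ligand charges: 1,10-phenanthroline is neutral. With an overall charge of +3 the yttrium centre must be in the +3 oxidation state.
Yttrium is a group-3 element; Y(III) is therefore d⁰.
Counting donor atoms: 2×1,10-phenanthroline (bidentate) → 4 donors. Coordination number = 4.
A d⁰ ion has no crystal-field stabilisation preference between square planar and tetrahedral, so four ligands adopt the sterically favoured tetrahedral geometry.

tetrahedral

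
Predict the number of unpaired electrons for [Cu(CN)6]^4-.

1 unpaired electron

Each cyanide is −1; balancing the −4 overall charge requires Cu(II).
Copper is a group-11 element; Cu(II) is therefore d⁹.
In an octahedral field the d⁹ configuration is t₂g⁶e_g³ (only one arrangement possible), giving 1 unpaired electron.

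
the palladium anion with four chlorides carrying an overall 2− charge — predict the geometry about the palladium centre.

square planar

Ligand charges: each chloride is −1. With an overall charge of −2 the palladium centre must be in the +2 oxidation state.
Palladium is a group-10 element; Pd(II) is therefore d⁸.
Coordination number: 4.
A 4d d⁸ ion has a large crystal-field splitting; square planar leaves the high-energy d_{x²−y²} orbital empty and maximises CFSE.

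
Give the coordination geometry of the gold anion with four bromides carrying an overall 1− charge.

Each bromide is −1; balancing the −1 overall charge requires Au(III).
Group 11 minus oxidation state 3 gives a d⁸ configuration.
Coordination number: 4.
A 5d d⁸ ion has a large crystal-field splitting; square planar leaves the high-energy d_{x²−y²} orbital empty and maximises CFSE.

square planar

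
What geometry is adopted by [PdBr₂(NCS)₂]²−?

Ligand charges: each bromide is −1; each isothiocyanate is −1. With an overall charge of −2 the palladium centre must be in the +2 oxidation state.
Palladium is a group-10 element; Pd(II) is therefore d⁸.
With 4 monodentate ligands the coordination number is 4.
A 4d d⁸ ion has a large crystal-field splitting; square planar leaves the high-energy d_{x²−y²} orbital empty and maximises CFSE.

square planar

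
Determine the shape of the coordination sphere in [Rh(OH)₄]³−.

Ligand charges: each hydroxide is −1. With an overall charge of −3 the rhodium centre must be in the +1 oxidation state.
Group 9 minus oxidation state 1 gives a d⁸ configuration.
Coordination number: 4.
A 4d d⁸ ion has a large crystal-field splitting; square planar leaves the high-energy d_{x²−y²} orbital empty and maximises CFSE.

square planar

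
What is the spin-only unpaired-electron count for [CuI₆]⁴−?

Summing ligand charges against the −4 overall charge gives an oxidation state of +2 for copper.
Cu sits in group 11, so the d-electron count is 11 − 2 = 9.
In an octahedral field the d⁹ configuration is t₂g⁶e_g³ (only one arrangement possible), giving 1 unpaired electron.

1 unpaired electron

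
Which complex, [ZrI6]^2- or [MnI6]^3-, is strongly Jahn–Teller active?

[MnI6]^3-

[ZrI6]^2-: Each iodide is −1; balancing the −2 overall charge requires Zr(IV). Zirconium is a group-4 element; Zr(IV) is therefore d⁰. The d⁰ configuration leaves the e_g set evenly filled (or empty) — no strong Jahn–Teller driving force.
[MnI6]^3-: Summing ligand charges against the −3 overall charge gives an oxidation state of +3 for manganese. Mn sits in group 7, so the d-electron count is 7 − 3 = 4. Iodide is a weak-field ligand for a first-row metal, so the complex is high-spin. The t₂g³e_g¹ (high-spin) configuration has an unevenly filled e_g set; the Jahn–Teller theorem predicts a tetragonal distortion (typically axial elongation) to lift the degeneracy.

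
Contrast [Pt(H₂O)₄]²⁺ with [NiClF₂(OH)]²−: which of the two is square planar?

[Pt(H₂O)₄]²⁺

For [Pt(H₂O)₄]²⁺: Summing ligand charges against the +2 overall charge gives an oxidation state of +2 for platinum. Platinum is a group-10 element; Pt(II) is therefore d⁸. A 5d d⁸ ion has a large crystal-field splitting; square planar leaves the high-energy d_{x²−y²} orbital empty and maximises CFSE. → square planar.
For [NiClF₂(OH)]²−: Each chloride is −1; each fluoride is −1; each hydroxide is −1; balancing the −2 overall charge requires Ni(II). Nickel is a group-10 element; Ni(II) is therefore d⁸. Chloride, fluoride, and hydroxide are weak-field ligands. With weak-field ligands the CFSE gain from square planar is small, so a 3d d⁸ ion takes the sterically preferred tetrahedral geometry. → tetrahedral.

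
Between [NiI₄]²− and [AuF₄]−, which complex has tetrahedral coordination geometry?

For [NiI₄]²−: Summing ligand charges against the −2 overall charge gives an oxidation state of +2 for nickel. Ni sits in group 10, so the d-electron count is 10 − 2 = 8. Iodide is a weak-field ligand. With weak-field ligands the CFSE gain from square planar is small, so a 3d d⁸ ion takes the sterically preferred tetrahedral geometry. → tetrahedral.
For [AuF₄]−: Ligand charges: each fluoride is −1. With an overall charge of −1 the gold centre must be in the +3 oxidation state. Gold is a group-11 element; Au(III) is therefore d⁸. A 5d d⁸ ion has a large crystal-field splitting; square planar leaves the high-energy d_{x²−y²} orbital empty and maximises CFSE. → square planar.

[NiI₄]²−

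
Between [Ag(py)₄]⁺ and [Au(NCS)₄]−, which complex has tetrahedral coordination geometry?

[Ag(py)₄]⁺

For [Ag(py)₄]⁺: Pyridine is neutral; balancing the +1 overall charge requires Ag(I). Group 11 minus oxidation state 1 gives a d¹⁰ configuration. A d¹⁰ ion has no crystal-field stabilisation preference between square planar and tetrahedral, so four ligands adopt the sterically favoured tetrahedral geometry. → tetrahedral.
For [Au(NCS)₄]−: Summing ligand charges against the −1 overall charge gives an oxidation state of +3 for gold. Gold is a group-11 element; Au(III) is therefore d⁸. A 5d d⁸ ion has a large crystal-field splitting; square planar leaves the high-energy d_{x²−y²} orbital empty and maximises CFSE. → square planar.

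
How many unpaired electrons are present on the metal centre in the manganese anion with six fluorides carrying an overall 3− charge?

4

Each fluoride is −1; balancing the −3 overall charge requires Mn(III).
Mn sits in group 7, so the d-electron count is 7 − 3 = 4.
The spin state decides the count: Fluoride is a weak-field ligand for a first-row metal, so the complex is high-spin.
An octahedral high-spin d⁴ ion is t₂g³e_g¹, giving 4 unpaired electrons.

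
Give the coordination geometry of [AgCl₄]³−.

Each chloride is −1; balancing the −3 overall charge requires Ag(I).
Ag sits in group 11, so the d-electron count is 11 − 1 = 10.
With 4 monodentate ligands the coordination number is 4.
A d¹⁰ ion has no crystal-field stabilisation preference between square planar and tetrahedral, so four ligands adopt the sterically favoured tetrahedral geometry.

tetrahedral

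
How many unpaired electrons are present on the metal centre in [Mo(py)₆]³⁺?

Pyridine is neutral; balancing the +3 overall charge requires Mo(III).
Molybdenum is a group-6 element; Mo(III) is therefore d³.
In an octahedral field the d³ configuration is t₂g³e_g⁰ (only one arrangement possible), giving 3 unpaired electrons.

3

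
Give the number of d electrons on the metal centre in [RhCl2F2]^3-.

d⁸

Each chloride is −1; each fluoride is −1; balancing the −3 overall charge requires Rh(I).
Group 9 minus oxidation state 1 gives a d⁸ configuration.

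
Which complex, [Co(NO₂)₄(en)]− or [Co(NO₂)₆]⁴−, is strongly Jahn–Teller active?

[Co(NO₂)₆]⁴−

[Co(NO₂)₄(en)]−: Summing ligand charges against the −1 overall charge gives an oxidation state of +3 for cobalt. Co sits in group 9, so the d-electron count is 9 − 3 = 6. Co(III) has an exceptionally large octahedral splitting and is low-spin with essentially every ligand except fluoride. The d⁶ configuration leaves the e_g set evenly filled (or empty) — no strong Jahn–Teller driving force.
[Co(NO₂)₆]⁴−: Summing ligand charges against the −4 overall charge gives an oxidation state of +2 for cobalt. Cobalt is a group-9 element; Co(II) is therefore d⁷. Nitro (N-bound nitrite) is a strong-field ligand (high in the spectrochemical series) for a first-row metal, so the complex is low-spin. The t₂g⁶e_g¹ (low-spin) configuration has an unevenly filled e_g set; the Jahn–Teller theorem predicts a tetragonal distortion (typically axial elongation) to lift the degeneracy.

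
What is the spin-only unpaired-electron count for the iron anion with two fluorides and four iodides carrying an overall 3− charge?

5 unpaired electrons

Each fluoride is −1; each iodide is −1; balancing the −3 overall charge requires Fe(III).
Group 8 minus oxidation state 3 gives a d⁵ configuration.
The spin state decides the count: Fluoride and iodide are weak-field ligands for a first-row metal, so the complex is high-spin.
An octahedral high-spin d⁵ ion is t₂g³e_g², giving 5 unpaired electrons.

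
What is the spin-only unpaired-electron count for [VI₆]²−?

1 unpaired electron

Each iodide is −1; balancing the −2 overall charge requires V(IV).
V sits in group 5, so the d-electron count is 5 − 4 = 1.
In an octahedral field the d¹ configuration is t₂g¹e_g⁰ (only one arrangement possible), giving 1 unpaired electron.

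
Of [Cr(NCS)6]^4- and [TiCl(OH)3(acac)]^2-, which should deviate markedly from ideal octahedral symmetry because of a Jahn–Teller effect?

[Cr(NCS)6]^4-: Ligand charges: each isothiocyanate is −1. With an overall charge of −4 the chromium centre must be in the +2 oxidation state. Chromium is a group-6 element; Cr(II) is therefore d⁴. Isothiocyanate is a weak-field ligand for a first-row metal, so the complex is high-spin. The t₂g³e_g¹ (high-spin) configuration has an unevenly filled e_g set; the Jahn–Teller theorem predicts a tetragonal distortion (typically axial elongation) to lift the degeneracy.
[TiCl(OH)3(acac)]^2-: Ligand charges: each chloride is −1; each hydroxide is −1; each acetylacetonate is −1. With an overall charge of −2 the titanium centre must be in the +3 oxidation state. Ti sits in group 4, so the d-electron count is 4 − 3 = 1. The d¹ configuration leaves the e_g set evenly filled (or empty) — no strong Jahn–Teller driving force.

[Cr(NCS)6]^4-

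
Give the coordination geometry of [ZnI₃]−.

trigonal planar

Each iodide is −1; balancing the −1 overall charge requires Zn(II).
Zinc is a group-12 element; Zn(II) is therefore d¹⁰.
With 3 monodentate ligands the coordination number is 3.
Three ligands around a d¹⁰ centre minimise repulsion in a trigonal-planar arrangement.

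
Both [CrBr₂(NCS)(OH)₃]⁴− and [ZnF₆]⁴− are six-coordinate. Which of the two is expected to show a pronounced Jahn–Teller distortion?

[CrBr₂(NCS)(OH)₃]⁴−

[CrBr₂(NCS)(OH)₃]⁴−: Summing ligand charges against the −4 overall charge gives an oxidation state of +2 for chromium. Group 6 minus oxidation state 2 gives a d⁴ configuration. Bromide, hydroxide, and isothiocyanate are weak-field ligands for a first-row metal, so the complex is high-spin. The t₂g³e_g¹ (high-spin) configuration has an unevenly filled e_g set; the Jahn–Teller theorem predicts a tetragonal distortion (typically axial elongation) to lift the degeneracy.
[ZnF₆]⁴−: Summing ligand charges against the −4 overall charge gives an oxidation state of +2 for zinc. Group 12 minus oxidation state 2 gives a d¹⁰ configuration. The d¹⁰ configuration leaves the e_g set evenly filled (or empty) — no strong Jahn–Teller driving force.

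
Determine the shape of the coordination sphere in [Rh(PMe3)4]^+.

square planar

Trimethylphosphine is neutral; balancing the +1 overall charge requires Rh(I).
Rhodium is a group-9 element; Rh(I) is therefore d⁸.
Coordination number: 4.
A 4d d⁸ ion has a large crystal-field splitting; square planar leaves the high-energy d_{x²−y²} orbital empty and maximises CFSE.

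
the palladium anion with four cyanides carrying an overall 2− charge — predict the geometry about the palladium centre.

Each cyanide is −1; balancing the −2 overall charge requires Pd(II).
Pd sits in group 10, so the d-electron count is 10 − 2 = 8.
With 4 monodentate ligands the coordination number is 4.
A 4d d⁸ ion has a large crystal-field splitting; square planar leaves the high-energy d_{x²−y²} orbital empty and maximises CFSE.

square planar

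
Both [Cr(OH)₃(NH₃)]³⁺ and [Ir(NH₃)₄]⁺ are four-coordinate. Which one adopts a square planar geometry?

[Ir(NH₃)₄]⁺

For [Cr(OH)₃(NH₃)]³⁺: Each hydroxide is −1; ammonia is neutral; balancing the +3 overall charge requires Cr(VI). Chromium is a group-6 element; Cr(VI) is therefore d⁰. A d⁰ ion has no crystal-field stabilisation preference between square planar and tetrahedral, so four ligands adopt the sterically favoured tetrahedral geometry. → tetrahedral.
For [Ir(NH₃)₄]⁺: Summing ligand charges against the +1 overall charge gives an oxidation state of +1 for iridium. Iridium is a group-9 element; Ir(I) is therefore d⁸. A 5d d⁸ ion has a large crystal-field splitting; square planar leaves the high-energy d_{x²−y²} orbital empty and maximises CFSE. → square planar.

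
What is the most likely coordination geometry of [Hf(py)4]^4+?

Summing ligand charges against the +4 overall charge gives an oxidation state of +4 for hafnium.
Hafnium is a group-4 element; Hf(IV) is therefore d⁰.
Coordination number: 4.
A d⁰ ion has no crystal-field stabilisation preference between square planar and tetrahedral, so four ligands adopt the sterically favoured tetrahedral geometry.

tetrahedral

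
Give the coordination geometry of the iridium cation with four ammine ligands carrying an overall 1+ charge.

Ammonia is neutral; balancing the +1 overall charge requires Ir(I).
Ir sits in group 9, so the d-electron count is 9 − 1 = 8.
With 4 monodentate ligands the coordination number is 4.
A 5d d⁸ ion has a large crystal-field splitting; square planar leaves the high-energy d_{x²−y²} orbital empty and maximises CFSE.

square planar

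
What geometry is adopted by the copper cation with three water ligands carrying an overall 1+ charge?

trigonal planar

Water is neutral; balancing the +1 overall charge requires Cu(I).
Copper is a group-11 element; Cu(I) is therefore d¹⁰.
With 3 monodentate ligands the coordination number is 3.
Three ligands around a d¹⁰ centre minimise repulsion in a trigonal-planar arrangement.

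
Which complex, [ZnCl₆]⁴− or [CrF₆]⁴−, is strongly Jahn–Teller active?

[ZnCl₆]⁴−: Summing ligand charges against the −4 overall charge gives an oxidation state of +2 for zinc. Group 12 minus oxidation state 2 gives a d¹⁰ configuration. The d¹⁰ configuration leaves the e_g set evenly filled (or empty) — no strong Jahn–Teller driving force.
[CrF₆]⁴−: Ligand charges: each fluoride is −1. With an overall charge of −4 the chromium centre must be in the +2 oxidation state. Chromium is a group-6 element; Cr(II) is therefore d⁴. Fluoride is a weak-field ligand for a first-row metal, so the complex is high-spin. The t₂g³e_g¹ (high-spin) configuration has an unevenly filled e_g set; the Jahn–Teller theorem predicts a tetragonal distortion (typically axial elongation) to lift the degeneracy.

[CrF₆]⁴−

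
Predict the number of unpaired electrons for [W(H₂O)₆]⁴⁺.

2

Summing ligand charges against the +4 overall charge gives an oxidation state of +4 for tungsten.
W sits in group 6, so the d-electron count is 6 − 4 = 2.
In an octahedral field the d² configuration is t₂g²e_g⁰ (only one arrangement possible), giving 2 unpaired electrons.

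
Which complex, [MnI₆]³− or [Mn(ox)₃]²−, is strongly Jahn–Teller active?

[MnI₆]³−: Ligand charges: each iodide is −1. With an overall charge of −3 the manganese centre must be in the +3 oxidation state. Group 7 minus oxidation state 3 gives a d⁴ configuration. Iodide is a weak-field ligand for a first-row metal, so the complex is high-spin. The t₂g³e_g¹ (high-spin) configuration has an unevenly filled e_g set; the Jahn–Teller theorem predicts a tetragonal distortion (typically axial elongation) to lift the degeneracy.
[Mn(ox)₃]²−: Each oxalate is −2; balancing the −2 overall charge requires Mn(IV). Manganese is a group-7 element; Mn(IV) is therefore d³. The d³ configuration leaves the e_g set evenly filled (or empty) — no strong Jahn–Teller driving force.

[MnI₆]³−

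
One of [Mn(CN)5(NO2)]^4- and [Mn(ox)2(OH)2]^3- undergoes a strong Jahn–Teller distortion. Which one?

[Mn(ox)2(OH)2]^3-

[Mn(CN)5(NO2)]^4-: Each cyanide is −1; each nitro (N-bound nitrite) is −1; balancing the −4 overall charge requires Mn(II). Group 7 minus oxidation state 2 gives a d⁵ configuration. Cyanide and nitro (N-bound nitrite) are strong-field ligands (high in the spectrochemical series) for a first-row metal, so the complex is low-spin. The d⁵ configuration leaves the e_g set evenly filled (or empty) — no strong Jahn–Teller driving force.
[Mn(ox)2(OH)2]^3-: Each oxalate is −2; each hydroxide is −1; balancing the −3 overall charge requires Mn(III). Mn sits in group 7, so the d-electron count is 7 − 3 = 4. Hydroxide and oxalate are weak-field ligands for a first-row metal, so the complex is high-spin. The t₂g³e_g¹ (high-spin) configuration has an unevenly filled e_g set; the Jahn–Teller theorem predicts a tetragonal distortion (typically axial elongation) to lift the degeneracy.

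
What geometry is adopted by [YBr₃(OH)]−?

tetrahedral

Summing ligand charges against the −1 overall charge gives an oxidation state of +3 for yttrium.
Y sits in group 3, so the d-electron count is 3 − 3 = 0.
With 4 monodentate ligands the coordination number is 4.
A d⁰ ion has no crystal-field stabilisation preference between square planar and tetrahedral, so four ligands adopt the sterically favoured tetrahedral geometry.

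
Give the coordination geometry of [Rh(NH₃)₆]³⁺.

octahedral

Ammonia is neutral; balancing the +3 overall charge requires Rh(III).
Rh sits in group 9, so the d-electron count is 9 − 3 = 6.
With 6 monodentate ligands the coordination number is 6.
Six donors around a single metal centre give an octahedral coordination sphere.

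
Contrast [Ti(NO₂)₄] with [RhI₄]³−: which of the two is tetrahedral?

For [Ti(NO₂)₄]: Ligand charges: each nitro (N-bound nitrite) is −1. With an overall charge of 0 the titanium centre must be in the +4 oxidation state. Group 4 minus oxidation state 4 gives a d⁰ configuration. A d⁰ ion has no crystal-field stabilisation preference between square planar and tetrahedral, so four ligands adopt the sterically favoured tetrahedral geometry. → tetrahedral.
For [RhI₄]³−: Summing ligand charges against the −3 overall charge gives an oxidation state of +1 for rhodium. Group 9 minus oxidation state 1 gives a d⁸ configuration. A 4d d⁸ ion has a large crystal-field splitting; square planar leaves the high-energy d_{x²−y²} orbital empty and maximises CFSE. → square planar.

[Ti(NO₂)₄]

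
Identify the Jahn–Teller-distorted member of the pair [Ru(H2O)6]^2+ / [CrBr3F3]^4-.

[CrBr3F3]^4-

[Ru(H2O)6]^2+: Ligand charges: water is neutral. With an overall charge of +2 the ruthenium centre must be in the +2 oxidation state. Ruthenium is a group-8 element; Ru(II) is therefore d⁶. A 4d ion has a large Δₒ and is invariably low-spin. The d⁶ configuration leaves the e_g set evenly filled (or empty) — no strong Jahn–Teller driving force.
[CrBr3F3]^4-: Each bromide is −1; each fluoride is −1; balancing the −4 overall charge requires Cr(II). Chromium is a group-6 element; Cr(II) is therefore d⁴. Bromide and fluoride are weak-field ligands for a first-row metal, so the complex is high-spin. The t₂g³e_g¹ (high-spin) configuration has an unevenly filled e_g set; the Jahn–Teller theorem predicts a tetragonal distortion (typically axial elongation) to lift the degeneracy.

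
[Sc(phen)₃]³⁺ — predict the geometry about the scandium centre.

octahedral

Ligand charges: 1,10-phenanthroline is neutral. With an overall charge of +3 the scandium centre must be in the +3 oxidation state.
Group 3 minus oxidation state 3 gives a d⁰ configuration.
Counting donor atoms: 3×1,10-phenanthroline (bidentate) → 6 donors. Coordination number = 6.
Six donors around a single metal centre give an octahedral coordination sphere.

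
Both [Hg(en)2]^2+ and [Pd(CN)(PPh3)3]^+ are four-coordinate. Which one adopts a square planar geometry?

For [Hg(en)2]^2+: Ligand charges: ethylenediamine is neutral. With an overall charge of +2 the mercury centre must be in the +2 oxidation state. Group 12 minus oxidation state 2 gives a d¹⁰ configuration. A d¹⁰ ion has no crystal-field stabilisation preference between square planar and tetrahedral, so four ligands adopt the sterically favoured tetrahedral geometry. → tetrahedral.
For [Pd(CN)(PPh3)3]^+: Ligand charges: each cyanide is −1; triphenylphosphine is neutral. With an overall charge of +1 the palladium centre must be in the +2 oxidation state. Palladium is a group-10 element; Pd(II) is therefore d⁸. A 4d d⁸ ion has a large crystal-field splitting; square planar leaves the high-energy d_{x²−y²} orbital empty and maximises CFSE. → square planar.

[Pd(CN)(PPh3)3]^+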